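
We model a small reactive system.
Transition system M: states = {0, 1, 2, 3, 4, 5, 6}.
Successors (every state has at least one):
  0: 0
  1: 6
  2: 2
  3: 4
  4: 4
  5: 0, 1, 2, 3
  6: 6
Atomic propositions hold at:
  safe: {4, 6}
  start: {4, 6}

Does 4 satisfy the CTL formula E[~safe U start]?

Sat(~safe) = {0, 1, 2, 3, 5}
E[~safe U start]: least fixpoint, start Z0 = Sat(start) = {4, 6}, add states in Sat(~safe) with some successor in Z. Z1 = {1, 3, 4, 6}; Z2 = {1, 3, 4, 5, 6}; fixed.
Sat(E[~safe U start]) = {1, 3, 4, 5, 6}
4 ∈ Sat(E[~safe U start]) = {1, 3, 4, 5, 6}, so the formula holds at 4.

Yes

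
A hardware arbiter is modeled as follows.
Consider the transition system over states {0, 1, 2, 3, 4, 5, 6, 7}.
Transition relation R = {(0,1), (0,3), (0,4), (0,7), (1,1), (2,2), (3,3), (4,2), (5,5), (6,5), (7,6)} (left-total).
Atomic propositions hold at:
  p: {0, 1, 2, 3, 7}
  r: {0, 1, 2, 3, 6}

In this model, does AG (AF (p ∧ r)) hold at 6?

No

Sat(p ∧ r) = {0, 1, 2, 3}
AF (p ∧ r): least fixpoint, start Z0 = {0, 1, 2, 3}, add states with every successor in Z. Z1 = {0, 1, 2, 3, 4}; fixed.
Sat(AF (p ∧ r)) = {0, 1, 2, 3, 4}
AG (AF (p ∧ r)): greatest fixpoint, start Z0 = {0, 1, 2, 3, 4}, keep only states in Sat with every successor in Z. Z1 = {1, 2, 3, 4}; fixed.
Sat(AG (AF (p ∧ r))) = {1, 2, 3, 4}
6 ∉ Sat(AG (AF (p ∧ r))) = {1, 2, 3, 4}, so the formula does not hold at 6.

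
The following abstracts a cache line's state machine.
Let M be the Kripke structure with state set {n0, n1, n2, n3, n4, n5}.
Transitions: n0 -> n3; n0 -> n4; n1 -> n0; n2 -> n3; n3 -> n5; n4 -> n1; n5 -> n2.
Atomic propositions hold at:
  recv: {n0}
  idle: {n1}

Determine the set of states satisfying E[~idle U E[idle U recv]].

{n0, n1, n4}

Sat(~idle) = {n0, n2, n3, n4, n5}
E[idle U recv]: least fixpoint, start Z0 = Sat(recv) = {n0}, add states in Sat(idle) with some successor in Z. Z1 = {n0, n1}; fixed.
Sat(E[idle U recv]) = {n0, n1}
E[~idle U E[idle U recv]]: least fixpoint, start Z0 = Sat(E[idle U recv]) = {n0, n1}, add states in Sat(~idle) with some successor in Z. Z1 = {n0, n1, n4}; fixed.
Sat(E[~idle U E[idle U recv]]) = {n0, n1, n4}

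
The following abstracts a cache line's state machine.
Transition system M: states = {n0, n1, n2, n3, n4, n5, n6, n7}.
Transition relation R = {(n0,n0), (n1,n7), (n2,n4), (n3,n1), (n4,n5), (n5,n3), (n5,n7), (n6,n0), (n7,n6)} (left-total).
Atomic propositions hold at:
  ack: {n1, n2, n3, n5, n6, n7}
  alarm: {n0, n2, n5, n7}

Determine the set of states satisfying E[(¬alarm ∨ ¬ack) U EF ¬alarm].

Sat(¬alarm) = {n1, n3, n4, n6}
Sat(¬ack) = {n0, n4}
Sat(¬alarm ∨ ¬ack) = {n0, n1, n3, n4, n6}
EF ¬alarm: least fixpoint, start Z0 = {n1, n3, n4, n6}, add states with some successor in Z. Z1 = {n1, n2, n3, n4, n5, n6, n7}; fixed.
Sat(EF ¬alarm) = {n1, n2, n3, n4, n5, n6, n7}
E[(¬alarm ∨ ¬ack) U EF ¬alarm]: least fixpoint, start Z0 = Sat(EF ¬alarm) = {n1, n2, n3, n4, n5, n6, n7}, add states in Sat(¬alarm ∨ ¬ack) with some successor in Z. Already a fixed point.
Sat(E[(¬alarm ∨ ¬ack) U EF ¬alarm]) = {n1, n2, n3, n4, n5, n6, n7}

{n1, n2, n3, n4, n5, n6, n7}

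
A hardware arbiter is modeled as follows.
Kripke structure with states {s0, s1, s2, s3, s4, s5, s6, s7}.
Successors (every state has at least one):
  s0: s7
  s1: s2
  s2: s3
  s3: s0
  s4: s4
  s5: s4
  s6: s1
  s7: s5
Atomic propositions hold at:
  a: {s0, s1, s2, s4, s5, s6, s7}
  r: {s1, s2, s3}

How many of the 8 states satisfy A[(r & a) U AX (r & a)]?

2

Sat(r & a) = {s1, s2}
Sat(AX (r & a)) = {s : every successor in {s1, s2}} = {s1, s6}
A[(r & a) U AX (r & a)]: least fixpoint, start Z0 = Sat(AX (r & a)) = {s1, s6}, add states in Sat(r & a) with every successor in Z. Already a fixed point.
Sat(A[(r & a) U AX (r & a)]) = {s1, s6}
|Sat(A[(r & a) U AX (r & a)])| = |{s1, s6}| = 2.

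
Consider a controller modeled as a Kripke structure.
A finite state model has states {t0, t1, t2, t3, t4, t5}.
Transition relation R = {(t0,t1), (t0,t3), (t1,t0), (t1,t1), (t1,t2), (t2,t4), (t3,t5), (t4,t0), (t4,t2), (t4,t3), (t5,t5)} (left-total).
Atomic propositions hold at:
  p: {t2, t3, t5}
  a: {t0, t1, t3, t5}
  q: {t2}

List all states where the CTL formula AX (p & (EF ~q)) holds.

{t3, t5}

Sat(~q) = {t0, t1, t3, t4, t5}
EF ~q: least fixpoint, start Z0 = {t0, t1, t3, t4, t5}, add states with some successor in Z. Z1 = {t0, t1, t2, t3, t4, t5}; fixed.
Sat(EF ~q) = {t0, t1, t2, t3, t4, t5}
Sat(p & (EF ~q)) = {t2, t3, t5}
Sat(AX (p & (EF ~q))) = {s : every successor in {t2, t3, t5}} = {t3, t5}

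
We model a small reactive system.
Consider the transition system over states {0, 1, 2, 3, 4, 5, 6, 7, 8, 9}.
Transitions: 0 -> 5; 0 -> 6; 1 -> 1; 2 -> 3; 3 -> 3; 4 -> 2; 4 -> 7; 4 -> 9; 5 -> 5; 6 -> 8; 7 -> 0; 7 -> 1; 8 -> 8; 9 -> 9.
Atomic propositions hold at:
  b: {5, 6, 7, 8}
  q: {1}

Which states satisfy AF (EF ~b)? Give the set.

Sat(~b) = {0, 1, 2, 3, 4, 9}
EF ~b: least fixpoint, start Z0 = {0, 1, 2, 3, 4, 9}, add states with some successor in Z. Z1 = {0, 1, 2, 3, 4, 7, 9}; fixed.
Sat(EF ~b) = {0, 1, 2, 3, 4, 7, 9}
AF (EF ~b): least fixpoint, start Z0 = {0, 1, 2, 3, 4, 7, 9}, add states with every successor in Z. Already a fixed point.
Sat(AF (EF ~b)) = {0, 1, 2, 3, 4, 7, 9}

{0, 1, 2, 3, 4, 7, 9}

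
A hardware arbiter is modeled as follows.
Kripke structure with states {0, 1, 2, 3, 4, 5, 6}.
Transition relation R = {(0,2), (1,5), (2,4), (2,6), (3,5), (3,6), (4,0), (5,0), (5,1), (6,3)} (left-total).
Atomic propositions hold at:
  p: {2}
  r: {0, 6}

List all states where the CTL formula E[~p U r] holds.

Sat(~p) = {0, 1, 3, 4, 5, 6}
E[~p U r]: least fixpoint, start Z0 = Sat(r) = {0, 6}, add states in Sat(~p) with some successor in Z. Z1 = {0, 3, 4, 5, 6}; Z2 = {0, 1, 3, 4, 5, 6}; fixed.
Sat(E[~p U r]) = {0, 1, 3, 4, 5, 6}

{0, 1, 3, 4, 5, 6}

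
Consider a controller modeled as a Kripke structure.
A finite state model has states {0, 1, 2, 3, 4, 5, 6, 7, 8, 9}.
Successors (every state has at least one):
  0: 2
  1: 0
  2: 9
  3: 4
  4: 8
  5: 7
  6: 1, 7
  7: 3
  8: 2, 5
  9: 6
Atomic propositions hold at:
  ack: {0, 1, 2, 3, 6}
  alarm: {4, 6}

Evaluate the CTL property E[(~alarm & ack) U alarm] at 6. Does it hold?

Sat(~alarm) = {0, 1, 2, 3, 5, 7, 8, 9}
Sat(~alarm & ack) = {0, 1, 2, 3}
E[(~alarm & ack) U alarm]: least fixpoint, start Z0 = Sat(alarm) = {4, 6}, add states in Sat(~alarm & ack) with some successor in Z. Z1 = {3, 4, 6}; fixed.
Sat(E[(~alarm & ack) U alarm]) = {3, 4, 6}
6 ∈ Sat(E[(~alarm & ack) U alarm]) = {3, 4, 6}, so the formula holds at 6.

Yes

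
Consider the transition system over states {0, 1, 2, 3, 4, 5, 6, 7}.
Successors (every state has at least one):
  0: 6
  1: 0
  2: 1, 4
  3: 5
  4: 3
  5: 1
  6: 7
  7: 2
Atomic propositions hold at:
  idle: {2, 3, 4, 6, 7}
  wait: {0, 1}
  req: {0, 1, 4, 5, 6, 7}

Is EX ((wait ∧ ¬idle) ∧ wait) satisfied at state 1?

Sat(¬idle) = {0, 1, 5}
Sat(wait ∧ ¬idle) = {0, 1}
Sat((wait ∧ ¬idle) ∧ wait) = {0, 1}
Sat(EX ((wait ∧ ¬idle) ∧ wait)) = {s : some successor in {0, 1}} = {1, 2, 5}
1 ∈ Sat(EX ((wait ∧ ¬idle) ∧ wait)) = {1, 2, 5}, so the formula holds at 1.

Yes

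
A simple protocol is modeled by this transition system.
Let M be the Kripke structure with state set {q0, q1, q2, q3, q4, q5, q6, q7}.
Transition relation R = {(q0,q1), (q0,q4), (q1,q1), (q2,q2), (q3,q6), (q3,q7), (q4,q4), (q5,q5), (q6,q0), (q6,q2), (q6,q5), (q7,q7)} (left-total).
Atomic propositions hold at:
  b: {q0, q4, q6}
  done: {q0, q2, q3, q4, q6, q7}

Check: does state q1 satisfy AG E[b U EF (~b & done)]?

No

Sat(~b) = {q1, q2, q3, q5, q7}
Sat(~b & done) = {q2, q3, q7}
EF (~b & done): least fixpoint, start Z0 = {q2, q3, q7}, add states with some successor in Z. Z1 = {q2, q3, q6, q7}; fixed.
Sat(EF (~b & done)) = {q2, q3, q6, q7}
E[b U EF (~b & done)]: least fixpoint, start Z0 = Sat(EF (~b & done)) = {q2, q3, q6, q7}, add states in Sat(b) with some successor in Z. Already a fixed point.
Sat(E[b U EF (~b & done)]) = {q2, q3, q6, q7}
AG E[b U EF (~b & done)]: greatest fixpoint, start Z0 = {q2, q3, q6, q7}, keep only states in Sat with every successor in Z. Z1 = {q2, q3, q7}; Z2 = {q2, q7}; fixed.
Sat(AG E[b U EF (~b & done)]) = {q2, q7}
q1 ∉ Sat(AG E[b U EF (~b & done)]) = {q2, q7}, so the formula does not hold at q1.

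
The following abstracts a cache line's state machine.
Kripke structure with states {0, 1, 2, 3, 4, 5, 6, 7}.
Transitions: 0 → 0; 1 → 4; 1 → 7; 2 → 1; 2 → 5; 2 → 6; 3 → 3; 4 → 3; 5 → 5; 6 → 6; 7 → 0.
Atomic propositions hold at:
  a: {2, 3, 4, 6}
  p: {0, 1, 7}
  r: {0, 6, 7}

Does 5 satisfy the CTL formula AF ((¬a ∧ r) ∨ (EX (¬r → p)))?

Sat(¬a) = {0, 1, 5, 7}
Sat(¬a ∧ r) = {0, 7}
Sat(¬r) = {1, 2, 3, 4, 5}
Sat(¬r → p) = {0, 1, 6, 7}
Sat(EX (¬r → p)) = {s : some successor in {0, 1, 6, 7}} = {0, 1, 2, 6, 7}
Sat((¬a ∧ r) ∨ (EX (¬r → p))) = {0, 1, 2, 6, 7}
AF ((¬a ∧ r) ∨ (EX (¬r → p))): least fixpoint, start Z0 = {0, 1, 2, 6, 7}, add states with every successor in Z. Already a fixed point.
Sat(AF ((¬a ∧ r) ∨ (EX (¬r → p)))) = {0, 1, 2, 6, 7}
5 ∉ Sat(AF ((¬a ∧ r) ∨ (EX (¬r → p)))) = {0, 1, 2, 6, 7}, so the formula does not hold at 5.

No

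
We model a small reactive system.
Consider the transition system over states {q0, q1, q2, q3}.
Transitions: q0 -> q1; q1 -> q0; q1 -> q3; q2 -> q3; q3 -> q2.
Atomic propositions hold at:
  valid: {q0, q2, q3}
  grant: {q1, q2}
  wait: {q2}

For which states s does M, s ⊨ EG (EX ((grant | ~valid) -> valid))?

{q1, q2, q3}

Sat(~valid) = {q1}
Sat(grant | ~valid) = {q1, q2}
Sat((grant | ~valid) -> valid) = {q0, q2, q3}
Sat(EX ((grant | ~valid) -> valid)) = {s : some successor in {q0, q2, q3}} = {q1, q2, q3}
EG (EX ((grant | ~valid) -> valid)): greatest fixpoint, start Z0 = {q1, q2, q3}, keep only states in Sat with some successor in Z. Already a fixed point.
Sat(EG (EX ((grant | ~valid) -> valid))) = {q1, q2, q3}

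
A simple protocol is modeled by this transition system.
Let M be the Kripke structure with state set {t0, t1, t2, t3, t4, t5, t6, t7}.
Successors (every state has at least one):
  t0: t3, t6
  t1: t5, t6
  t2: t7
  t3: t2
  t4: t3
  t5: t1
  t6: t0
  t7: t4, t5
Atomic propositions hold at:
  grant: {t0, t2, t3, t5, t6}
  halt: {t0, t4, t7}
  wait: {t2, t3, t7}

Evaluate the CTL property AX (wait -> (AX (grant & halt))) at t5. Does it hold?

Sat(grant & halt) = {t0}
Sat(AX (grant & halt)) = {s : every successor in {t0}} = {t6}
Sat(wait -> (AX (grant & halt))) = {t0, t1, t4, t5, t6}
Sat(AX (wait -> (AX (grant & halt)))) = {s : every successor in {t0, t1, t4, t5, t6}} = {t1, t5, t6, t7}
t5 ∈ Sat(AX (wait -> (AX (grant & halt)))) = {t1, t5, t6, t7}, so the formula holds at t5.

Yes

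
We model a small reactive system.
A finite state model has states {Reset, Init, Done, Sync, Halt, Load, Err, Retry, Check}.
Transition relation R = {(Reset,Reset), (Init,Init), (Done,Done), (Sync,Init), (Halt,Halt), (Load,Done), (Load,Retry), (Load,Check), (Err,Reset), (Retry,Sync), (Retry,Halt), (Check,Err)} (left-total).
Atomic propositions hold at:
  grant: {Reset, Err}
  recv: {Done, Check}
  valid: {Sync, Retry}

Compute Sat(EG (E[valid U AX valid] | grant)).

Sat(AX valid) = {s : every successor in {Sync, Retry}} = ∅
E[valid U AX valid]: least fixpoint, start Z0 = Sat(AX valid) = ∅, add states in Sat(valid) with some successor in Z. Already a fixed point.
Sat(E[valid U AX valid]) = ∅
Sat(E[valid U AX valid] | grant) = {Reset, Err}
EG (E[valid U AX valid] | grant): greatest fixpoint, start Z0 = {Reset, Err}, keep only states in Sat with some successor in Z. Already a fixed point.
Sat(EG (E[valid U AX valid] | grant)) = {Reset, Err}

{Reset, Err}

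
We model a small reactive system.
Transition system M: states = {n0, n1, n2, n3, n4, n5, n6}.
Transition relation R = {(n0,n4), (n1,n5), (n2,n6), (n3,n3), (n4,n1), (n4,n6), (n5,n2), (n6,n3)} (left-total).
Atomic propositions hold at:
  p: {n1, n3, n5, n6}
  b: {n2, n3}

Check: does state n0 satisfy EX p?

Sat(EX p) = {s : some successor in {n1, n3, n5, n6}} = {n1, n2, n3, n4, n6}
n0 ∉ Sat(EX p) = {n1, n2, n3, n4, n6}, so the formula does not hold at n0.

No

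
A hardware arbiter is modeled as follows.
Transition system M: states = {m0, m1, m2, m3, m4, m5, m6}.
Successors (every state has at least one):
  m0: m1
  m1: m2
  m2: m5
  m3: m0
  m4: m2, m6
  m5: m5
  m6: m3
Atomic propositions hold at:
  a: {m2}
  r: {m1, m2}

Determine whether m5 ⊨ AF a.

AF a: least fixpoint, start Z0 = {m2}, add states with every successor in Z. Z1 = {m1, m2}; Z2 = {m0, m1, m2}; Z3 = {m0, m1, m2, m3}; Z4 = {m0, m1, m2, m3, m6}; Z5 = {m0, m1, m2, m3, m4, m6}; fixed.
Sat(AF a) = {m0, m1, m2, m3, m4, m6}
m5 ∉ Sat(AF a) = {m0, m1, m2, m3, m4, m6}, so the formula does not hold at m5.

No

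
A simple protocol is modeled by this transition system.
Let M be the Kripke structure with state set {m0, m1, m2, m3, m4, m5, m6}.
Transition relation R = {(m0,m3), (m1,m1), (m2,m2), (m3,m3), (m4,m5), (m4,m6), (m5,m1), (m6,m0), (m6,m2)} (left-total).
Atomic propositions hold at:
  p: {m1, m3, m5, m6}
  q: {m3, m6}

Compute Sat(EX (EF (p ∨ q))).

Sat(p ∨ q) = {m1, m3, m5, m6}
EF (p ∨ q): least fixpoint, start Z0 = {m1, m3, m5, m6}, add states with some successor in Z. Z1 = {m0, m1, m3, m4, m5, m6}; fixed.
Sat(EF (p ∨ q)) = {m0, m1, m3, m4, m5, m6}
Sat(EX (EF (p ∨ q))) = {s : some successor in {m0, m1, m3, m4, m5, m6}} = {m0, m1, m3, m4, m5, m6}

{m0, m1, m3, m4, m5, m6}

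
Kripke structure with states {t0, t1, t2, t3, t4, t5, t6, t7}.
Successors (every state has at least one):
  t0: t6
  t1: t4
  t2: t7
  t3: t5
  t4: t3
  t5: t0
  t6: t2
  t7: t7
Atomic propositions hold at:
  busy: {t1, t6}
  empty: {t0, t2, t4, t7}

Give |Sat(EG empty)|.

EG empty: greatest fixpoint, start Z0 = {t0, t2, t4, t7}, keep only states in Sat with some successor in Z. Z1 = {t2, t7}; fixed.
Sat(EG empty) = {t2, t7}
|Sat(EG empty)| = |{t2, t7}| = 2.

2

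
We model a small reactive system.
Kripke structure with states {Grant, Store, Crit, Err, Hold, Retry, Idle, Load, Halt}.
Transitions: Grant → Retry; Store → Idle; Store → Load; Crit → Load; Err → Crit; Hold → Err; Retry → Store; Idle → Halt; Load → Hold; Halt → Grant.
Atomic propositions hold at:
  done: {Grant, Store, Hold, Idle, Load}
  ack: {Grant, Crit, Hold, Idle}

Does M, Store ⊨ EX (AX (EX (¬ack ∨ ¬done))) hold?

Yes

Sat(¬ack) = {Store, Err, Retry, Load, Halt}
Sat(¬done) = {Crit, Err, Retry, Halt}
Sat(¬ack ∨ ¬done) = {Store, Crit, Err, Retry, Load, Halt}
Sat(EX (¬ack ∨ ¬done)) = {s : some successor in {Store, Crit, Err, Retry, Load, Halt}} = {Grant, Store, Crit, Err, Hold, Retry, Idle}
Sat(AX (EX (¬ack ∨ ¬done))) = {s : every successor in {Grant, Store, Crit, Err, Hold, Retry, Idle}} = {Grant, Err, Hold, Retry, Load, Halt}
Sat(EX (AX (EX (¬ack ∨ ¬done)))) = {s : some successor in {Grant, Err, Hold, Retry, Load, Halt}} = {Grant, Store, Crit, Hold, Idle, Load, Halt}
Store ∈ Sat(EX (AX (EX (¬ack ∨ ¬done)))) = {Grant, Store, Crit, Hold, Idle, Load, Halt}, so the formula holds at Store.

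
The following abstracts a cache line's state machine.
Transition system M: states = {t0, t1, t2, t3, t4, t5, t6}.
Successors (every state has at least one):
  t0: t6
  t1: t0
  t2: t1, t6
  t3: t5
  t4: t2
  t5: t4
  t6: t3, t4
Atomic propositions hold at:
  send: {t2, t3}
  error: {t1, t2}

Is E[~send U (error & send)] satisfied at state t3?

Sat(~send) = {t0, t1, t4, t5, t6}
Sat(error & send) = {t2}
E[~send U (error & send)]: least fixpoint, start Z0 = Sat((error & send)) = {t2}, add states in Sat(~send) with some successor in Z. Z1 = {t2, t4}; Z2 = {t2, t4, t5, t6}; Z3 = {t0, t2, t4, t5, t6}; Z4 = {t0, t1, t2, t4, t5, t6}; fixed.
Sat(E[~send U (error & send)]) = {t0, t1, t2, t4, t5, t6}
t3 ∉ Sat(E[~send U (error & send)]) = {t0, t1, t2, t4, t5, t6}, so the formula does not hold at t3.

No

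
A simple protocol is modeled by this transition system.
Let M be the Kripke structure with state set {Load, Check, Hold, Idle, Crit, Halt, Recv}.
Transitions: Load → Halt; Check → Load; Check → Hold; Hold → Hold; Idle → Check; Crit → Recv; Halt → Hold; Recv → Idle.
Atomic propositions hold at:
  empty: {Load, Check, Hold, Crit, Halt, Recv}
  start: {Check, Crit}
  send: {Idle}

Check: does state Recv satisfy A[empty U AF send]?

AF send: least fixpoint, start Z0 = {Idle}, add states with every successor in Z. Z1 = {Idle, Recv}; Z2 = {Idle, Crit, Recv}; fixed.
Sat(AF send) = {Idle, Crit, Recv}
A[empty U AF send]: least fixpoint, start Z0 = Sat(AF send) = {Idle, Crit, Recv}, add states in Sat(empty) with every successor in Z. Already a fixed point.
Sat(A[empty U AF send]) = {Idle, Crit, Recv}
Recv ∈ Sat(A[empty U AF send]) = {Idle, Crit, Recv}, so the formula holds at Recv.

Yes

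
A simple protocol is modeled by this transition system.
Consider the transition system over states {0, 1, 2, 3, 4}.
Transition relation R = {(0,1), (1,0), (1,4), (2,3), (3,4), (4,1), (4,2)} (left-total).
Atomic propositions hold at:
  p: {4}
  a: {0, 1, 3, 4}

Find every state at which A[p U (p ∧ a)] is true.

Sat(p ∧ a) = {4}
A[p U (p ∧ a)]: least fixpoint, start Z0 = Sat((p ∧ a)) = {4}, add states in Sat(p) with every successor in Z. Already a fixed point.
Sat(A[p U (p ∧ a)]) = {4}

{4}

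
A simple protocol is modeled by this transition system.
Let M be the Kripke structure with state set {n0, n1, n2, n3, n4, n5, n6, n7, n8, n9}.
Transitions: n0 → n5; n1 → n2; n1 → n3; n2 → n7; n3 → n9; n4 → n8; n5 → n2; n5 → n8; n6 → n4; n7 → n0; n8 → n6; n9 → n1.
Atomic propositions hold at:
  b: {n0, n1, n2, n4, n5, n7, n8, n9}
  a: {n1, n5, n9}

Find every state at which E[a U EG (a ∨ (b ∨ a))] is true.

Sat(b ∨ a) = {n0, n1, n2, n4, n5, n7, n8, n9}
Sat(a ∨ (b ∨ a)) = {n0, n1, n2, n4, n5, n7, n8, n9}
EG (a ∨ (b ∨ a)): greatest fixpoint, start Z0 = {n0, n1, n2, n4, n5, n7, n8, n9}, keep only states in Sat with some successor in Z. Z1 = {n0, n1, n2, n4, n5, n7, n9}; Z2 = {n0, n1, n2, n5, n7, n9}; fixed.
Sat(EG (a ∨ (b ∨ a))) = {n0, n1, n2, n5, n7, n9}
E[a U EG (a ∨ (b ∨ a))]: least fixpoint, start Z0 = Sat(EG (a ∨ (b ∨ a))) = {n0, n1, n2, n5, n7, n9}, add states in Sat(a) with some successor in Z. Already a fixed point.
Sat(E[a U EG (a ∨ (b ∨ a))]) = {n0, n1, n2, n5, n7, n9}

{n0, n1, n2, n5, n7, n9}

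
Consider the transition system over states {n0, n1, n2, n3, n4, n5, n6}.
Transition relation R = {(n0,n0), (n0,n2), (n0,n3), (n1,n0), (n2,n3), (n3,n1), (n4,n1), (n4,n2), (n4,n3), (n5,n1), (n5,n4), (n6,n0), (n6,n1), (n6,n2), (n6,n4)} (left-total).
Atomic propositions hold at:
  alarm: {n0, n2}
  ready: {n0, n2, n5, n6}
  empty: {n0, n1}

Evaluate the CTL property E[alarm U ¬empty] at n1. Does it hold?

No

Sat(¬empty) = {n2, n3, n4, n5, n6}
E[alarm U ¬empty]: least fixpoint, start Z0 = Sat(¬empty) = {n2, n3, n4, n5, n6}, add states in Sat(alarm) with some successor in Z. Z1 = {n0, n2, n3, n4, n5, n6}; fixed.
Sat(E[alarm U ¬empty]) = {n0, n2, n3, n4, n5, n6}
n1 ∉ Sat(E[alarm U ¬empty]) = {n0, n2, n3, n4, n5, n6}, so the formula does not hold at n1.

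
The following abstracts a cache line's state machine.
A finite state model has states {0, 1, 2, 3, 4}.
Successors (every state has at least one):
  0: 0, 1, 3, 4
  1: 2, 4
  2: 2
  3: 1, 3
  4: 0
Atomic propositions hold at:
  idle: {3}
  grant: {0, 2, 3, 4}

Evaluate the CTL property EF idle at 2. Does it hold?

EF idle: least fixpoint, start Z0 = {3}, add states with some successor in Z. Z1 = {0, 3}; Z2 = {0, 3, 4}; Z3 = {0, 1, 3, 4}; fixed.
Sat(EF idle) = {0, 1, 3, 4}
2 ∉ Sat(EF idle) = {0, 1, 3, 4}, so the formula does not hold at 2.

No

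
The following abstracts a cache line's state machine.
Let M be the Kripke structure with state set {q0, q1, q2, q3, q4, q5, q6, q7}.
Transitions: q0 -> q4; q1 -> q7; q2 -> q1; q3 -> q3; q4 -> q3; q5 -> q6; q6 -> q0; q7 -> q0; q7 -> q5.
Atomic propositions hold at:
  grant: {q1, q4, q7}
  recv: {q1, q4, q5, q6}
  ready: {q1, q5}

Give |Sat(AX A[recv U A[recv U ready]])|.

1

A[recv U ready]: least fixpoint, start Z0 = Sat(ready) = {q1, q5}, add states in Sat(recv) with every successor in Z. Already a fixed point.
Sat(A[recv U ready]) = {q1, q5}
A[recv U A[recv U ready]]: least fixpoint, start Z0 = Sat(A[recv U ready]) = {q1, q5}, add states in Sat(recv) with every successor in Z. Already a fixed point.
Sat(A[recv U A[recv U ready]]) = {q1, q5}
Sat(AX A[recv U A[recv U ready]]) = {s : every successor in {q1, q5}} = {q2}
|Sat(AX A[recv U A[recv U ready]])| = |{q2}| = 1.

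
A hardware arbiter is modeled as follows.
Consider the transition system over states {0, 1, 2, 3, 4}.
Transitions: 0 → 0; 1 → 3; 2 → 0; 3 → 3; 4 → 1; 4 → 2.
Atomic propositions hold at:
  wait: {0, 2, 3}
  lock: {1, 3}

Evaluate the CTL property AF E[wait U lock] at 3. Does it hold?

Yes

E[wait U lock]: least fixpoint, start Z0 = Sat(lock) = {1, 3}, add states in Sat(wait) with some successor in Z. Already a fixed point.
Sat(E[wait U lock]) = {1, 3}
AF E[wait U lock]: least fixpoint, start Z0 = {1, 3}, add states with every successor in Z. Already a fixed point.
Sat(AF E[wait U lock]) = {1, 3}
3 ∈ Sat(AF E[wait U lock]) = {1, 3}, so the formula holds at 3.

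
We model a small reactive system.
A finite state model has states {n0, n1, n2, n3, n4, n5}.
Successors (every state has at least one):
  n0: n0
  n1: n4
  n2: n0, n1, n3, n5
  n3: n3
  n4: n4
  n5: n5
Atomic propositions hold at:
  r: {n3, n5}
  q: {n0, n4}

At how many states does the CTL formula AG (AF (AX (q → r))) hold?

2

Sat(q → r) = {n1, n2, n3, n5}
Sat(AX (q → r)) = {s : every successor in {n1, n2, n3, n5}} = {n3, n5}
AF (AX (q → r)): least fixpoint, start Z0 = {n3, n5}, add states with every successor in Z. Already a fixed point.
Sat(AF (AX (q → r))) = {n3, n5}
AG (AF (AX (q → r))): greatest fixpoint, start Z0 = {n3, n5}, keep only states in Sat with every successor in Z. Already a fixed point.
Sat(AG (AF (AX (q → r)))) = {n3, n5}
|Sat(AG (AF (AX (q → r))))| = |{n3, n5}| = 2.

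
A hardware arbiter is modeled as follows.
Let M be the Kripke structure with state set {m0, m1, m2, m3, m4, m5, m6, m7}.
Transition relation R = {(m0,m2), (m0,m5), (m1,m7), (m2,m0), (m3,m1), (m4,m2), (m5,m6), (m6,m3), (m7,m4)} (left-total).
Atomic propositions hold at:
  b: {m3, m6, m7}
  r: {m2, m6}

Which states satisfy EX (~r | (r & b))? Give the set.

Sat(~r) = {m0, m1, m3, m4, m5, m7}
Sat(r & b) = {m6}
Sat(~r | (r & b)) = {m0, m1, m3, m4, m5, m6, m7}
Sat(EX (~r | (r & b))) = {s : some successor in {m0, m1, m3, m4, m5, m6, m7}} = {m0, m1, m2, m3, m5, m6, m7}

{m0, m1, m2, m3, m5, m6, m7}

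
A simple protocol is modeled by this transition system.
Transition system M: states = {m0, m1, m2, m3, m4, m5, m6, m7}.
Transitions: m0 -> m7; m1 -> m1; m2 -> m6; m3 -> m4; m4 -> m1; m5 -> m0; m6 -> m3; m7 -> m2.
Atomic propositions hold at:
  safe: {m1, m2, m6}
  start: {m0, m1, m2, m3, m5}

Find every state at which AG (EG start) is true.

EG start: greatest fixpoint, start Z0 = {m0, m1, m2, m3, m5}, keep only states in Sat with some successor in Z. Z1 = {m1, m5}; Z2 = {m1}; fixed.
Sat(EG start) = {m1}
AG (EG start): greatest fixpoint, start Z0 = {m1}, keep only states in Sat with every successor in Z. Already a fixed point.
Sat(AG (EG start)) = {m1}

{m1}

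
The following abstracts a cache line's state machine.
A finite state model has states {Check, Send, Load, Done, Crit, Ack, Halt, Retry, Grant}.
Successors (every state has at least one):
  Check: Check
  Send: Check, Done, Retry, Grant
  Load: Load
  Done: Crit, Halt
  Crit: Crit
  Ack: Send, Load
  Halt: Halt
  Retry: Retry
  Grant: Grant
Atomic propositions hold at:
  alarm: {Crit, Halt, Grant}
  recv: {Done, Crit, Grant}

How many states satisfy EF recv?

EF recv: least fixpoint, start Z0 = {Done, Crit, Grant}, add states with some successor in Z. Z1 = {Send, Done, Crit, Grant}; Z2 = {Send, Done, Crit, Ack, Grant}; fixed.
Sat(EF recv) = {Send, Done, Crit, Ack, Grant}
|Sat(EF recv)| = |{Send, Done, Crit, Ack, Grant}| = 5.

5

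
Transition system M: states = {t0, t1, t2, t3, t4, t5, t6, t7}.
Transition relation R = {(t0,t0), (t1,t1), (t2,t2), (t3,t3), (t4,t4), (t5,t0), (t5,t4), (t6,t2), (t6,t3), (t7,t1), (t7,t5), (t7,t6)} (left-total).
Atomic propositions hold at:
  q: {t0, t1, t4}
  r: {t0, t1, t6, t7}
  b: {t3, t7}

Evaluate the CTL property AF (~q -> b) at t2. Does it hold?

Sat(~q) = {t2, t3, t5, t6, t7}
Sat(~q -> b) = {t0, t1, t3, t4, t7}
AF (~q -> b): least fixpoint, start Z0 = {t0, t1, t3, t4, t7}, add states with every successor in Z. Z1 = {t0, t1, t3, t4, t5, t7}; fixed.
Sat(AF (~q -> b)) = {t0, t1, t3, t4, t5, t7}
t2 ∉ Sat(AF (~q -> b)) = {t0, t1, t3, t4, t5, t7}, so the formula does not hold at t2.

No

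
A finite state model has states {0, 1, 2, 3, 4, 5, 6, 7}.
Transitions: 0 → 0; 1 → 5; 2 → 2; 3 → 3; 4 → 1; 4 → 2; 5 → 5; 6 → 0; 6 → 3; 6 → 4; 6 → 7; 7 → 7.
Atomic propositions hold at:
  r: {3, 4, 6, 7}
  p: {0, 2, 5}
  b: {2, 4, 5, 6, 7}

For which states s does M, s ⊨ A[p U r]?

A[p U r]: least fixpoint, start Z0 = Sat(r) = {3, 4, 6, 7}, add states in Sat(p) with every successor in Z. Already a fixed point.
Sat(A[p U r]) = {3, 4, 6, 7}

{3, 4, 6, 7}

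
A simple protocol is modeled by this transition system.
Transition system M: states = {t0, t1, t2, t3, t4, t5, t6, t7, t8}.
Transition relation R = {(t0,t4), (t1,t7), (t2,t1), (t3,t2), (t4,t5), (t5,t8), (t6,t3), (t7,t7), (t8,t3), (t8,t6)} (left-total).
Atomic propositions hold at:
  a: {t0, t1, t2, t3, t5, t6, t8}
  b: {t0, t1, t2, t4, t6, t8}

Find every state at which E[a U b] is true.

E[a U b]: least fixpoint, start Z0 = Sat(b) = {t0, t1, t2, t4, t6, t8}, add states in Sat(a) with some successor in Z. Z1 = {t0, t1, t2, t3, t4, t5, t6, t8}; fixed.
Sat(E[a U b]) = {t0, t1, t2, t3, t4, t5, t6, t8}

{t0, t1, t2, t3, t4, t5, t6, t8}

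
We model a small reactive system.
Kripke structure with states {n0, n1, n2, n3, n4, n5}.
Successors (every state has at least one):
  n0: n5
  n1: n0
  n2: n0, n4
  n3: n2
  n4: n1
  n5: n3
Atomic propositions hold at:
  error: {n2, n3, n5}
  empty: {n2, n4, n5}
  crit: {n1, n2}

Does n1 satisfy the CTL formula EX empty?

No

Sat(EX empty) = {s : some successor in {n2, n4, n5}} = {n0, n2, n3}
n1 ∉ Sat(EX empty) = {n0, n2, n3}, so the formula does not hold at n1.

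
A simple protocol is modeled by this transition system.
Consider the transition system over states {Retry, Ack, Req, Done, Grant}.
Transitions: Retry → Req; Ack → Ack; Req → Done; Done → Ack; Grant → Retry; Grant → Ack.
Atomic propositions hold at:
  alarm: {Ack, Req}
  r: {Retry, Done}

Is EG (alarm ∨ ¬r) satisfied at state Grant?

Sat(¬r) = {Ack, Req, Grant}
Sat(alarm ∨ ¬r) = {Ack, Req, Grant}
EG (alarm ∨ ¬r): greatest fixpoint, start Z0 = {Ack, Req, Grant}, keep only states in Sat with some successor in Z. Z1 = {Ack, Grant}; fixed.
Sat(EG (alarm ∨ ¬r)) = {Ack, Grant}
Grant ∈ Sat(EG (alarm ∨ ¬r)) = {Ack, Grant}, so the formula holds at Grant.

Yes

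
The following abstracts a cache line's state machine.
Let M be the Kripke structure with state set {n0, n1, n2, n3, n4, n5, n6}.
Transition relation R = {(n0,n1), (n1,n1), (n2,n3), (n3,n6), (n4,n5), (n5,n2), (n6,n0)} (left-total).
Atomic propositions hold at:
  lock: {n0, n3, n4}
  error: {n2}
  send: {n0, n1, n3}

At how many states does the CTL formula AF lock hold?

6

AF lock: least fixpoint, start Z0 = {n0, n3, n4}, add states with every successor in Z. Z1 = {n0, n2, n3, n4, n6}; Z2 = {n0, n2, n3, n4, n5, n6}; fixed.
Sat(AF lock) = {n0, n2, n3, n4, n5, n6}
|Sat(AF lock)| = |{n0, n2, n3, n4, n5, n6}| = 6.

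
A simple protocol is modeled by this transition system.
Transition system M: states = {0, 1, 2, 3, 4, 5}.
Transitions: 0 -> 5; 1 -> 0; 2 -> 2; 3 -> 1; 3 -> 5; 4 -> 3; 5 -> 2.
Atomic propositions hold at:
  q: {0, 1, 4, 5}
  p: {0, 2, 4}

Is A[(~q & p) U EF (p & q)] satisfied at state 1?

Yes

Sat(~q) = {2, 3}
Sat(~q & p) = {2}
Sat(p & q) = {0, 4}
EF (p & q): least fixpoint, start Z0 = {0, 4}, add states with some successor in Z. Z1 = {0, 1, 4}; Z2 = {0, 1, 3, 4}; fixed.
Sat(EF (p & q)) = {0, 1, 3, 4}
A[(~q & p) U EF (p & q)]: least fixpoint, start Z0 = Sat(EF (p & q)) = {0, 1, 3, 4}, add states in Sat(~q & p) with every successor in Z. Already a fixed point.
Sat(A[(~q & p) U EF (p & q)]) = {0, 1, 3, 4}
1 ∈ Sat(A[(~q & p) U EF (p & q)]) = {0, 1, 3, 4}, so the formula holds at 1.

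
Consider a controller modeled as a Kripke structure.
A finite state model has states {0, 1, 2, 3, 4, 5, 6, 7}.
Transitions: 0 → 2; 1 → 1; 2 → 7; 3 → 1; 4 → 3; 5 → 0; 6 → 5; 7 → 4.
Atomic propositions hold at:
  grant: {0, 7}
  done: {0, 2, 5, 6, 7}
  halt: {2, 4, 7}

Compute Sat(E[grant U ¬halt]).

{0, 1, 3, 5, 6}

Sat(¬halt) = {0, 1, 3, 5, 6}
E[grant U ¬halt]: least fixpoint, start Z0 = Sat(¬halt) = {0, 1, 3, 5, 6}, add states in Sat(grant) with some successor in Z. Already a fixed point.
Sat(E[grant U ¬halt]) = {0, 1, 3, 5, 6}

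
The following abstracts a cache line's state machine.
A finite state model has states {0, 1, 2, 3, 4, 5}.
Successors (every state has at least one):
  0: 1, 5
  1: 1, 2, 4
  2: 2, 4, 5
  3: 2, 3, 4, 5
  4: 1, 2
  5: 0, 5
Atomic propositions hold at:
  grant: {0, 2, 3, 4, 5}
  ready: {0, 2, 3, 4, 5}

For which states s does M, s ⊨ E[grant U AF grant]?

{0, 2, 3, 4, 5}

AF grant: least fixpoint, start Z0 = {0, 2, 3, 4, 5}, add states with every successor in Z. Already a fixed point.
Sat(AF grant) = {0, 2, 3, 4, 5}
E[grant U AF grant]: least fixpoint, start Z0 = Sat(AF grant) = {0, 2, 3, 4, 5}, add states in Sat(grant) with some successor in Z. Already a fixed point.
Sat(E[grant U AF grant]) = {0, 2, 3, 4, 5}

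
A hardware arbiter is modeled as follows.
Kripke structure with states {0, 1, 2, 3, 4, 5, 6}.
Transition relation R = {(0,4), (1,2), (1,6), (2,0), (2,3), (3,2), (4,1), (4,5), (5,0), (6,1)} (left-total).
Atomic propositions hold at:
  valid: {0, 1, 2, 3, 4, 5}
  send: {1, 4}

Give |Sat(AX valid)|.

Sat(AX valid) = {s : every successor in {0, 1, 2, 3, 4, 5}} = {0, 2, 3, 4, 5, 6}
|Sat(AX valid)| = |{0, 2, 3, 4, 5, 6}| = 6.

6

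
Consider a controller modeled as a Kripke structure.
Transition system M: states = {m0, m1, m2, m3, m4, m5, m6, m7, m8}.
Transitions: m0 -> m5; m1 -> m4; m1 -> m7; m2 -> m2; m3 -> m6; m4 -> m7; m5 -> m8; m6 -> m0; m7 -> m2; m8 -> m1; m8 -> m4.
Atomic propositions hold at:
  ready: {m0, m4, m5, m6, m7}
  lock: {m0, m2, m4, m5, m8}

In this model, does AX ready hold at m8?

Sat(AX ready) = {s : every successor in {m0, m4, m5, m6, m7}} = {m0, m1, m3, m4, m6}
m8 ∉ Sat(AX ready) = {m0, m1, m3, m4, m6}, so the formula does not hold at m8.

No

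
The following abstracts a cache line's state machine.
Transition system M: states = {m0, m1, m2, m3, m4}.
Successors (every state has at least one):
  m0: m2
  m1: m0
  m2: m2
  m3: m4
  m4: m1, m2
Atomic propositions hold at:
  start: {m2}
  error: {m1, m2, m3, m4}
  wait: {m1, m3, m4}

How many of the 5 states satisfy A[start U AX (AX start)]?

Sat(AX start) = {s : every successor in {m2}} = {m0, m2}
Sat(AX (AX start)) = {s : every successor in {m0, m2}} = {m0, m1, m2}
A[start U AX (AX start)]: least fixpoint, start Z0 = Sat(AX (AX start)) = {m0, m1, m2}, add states in Sat(start) with every successor in Z. Already a fixed point.
Sat(A[start U AX (AX start)]) = {m0, m1, m2}
|Sat(A[start U AX (AX start)])| = |{m0, m1, m2}| = 3.

3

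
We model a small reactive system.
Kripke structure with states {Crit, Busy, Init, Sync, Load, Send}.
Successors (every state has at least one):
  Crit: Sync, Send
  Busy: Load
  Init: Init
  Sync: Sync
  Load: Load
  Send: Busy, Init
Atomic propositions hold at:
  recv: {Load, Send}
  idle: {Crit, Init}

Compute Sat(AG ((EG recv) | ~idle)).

EG recv: greatest fixpoint, start Z0 = {Load, Send}, keep only states in Sat with some successor in Z. Z1 = {Load}; fixed.
Sat(EG recv) = {Load}
Sat(~idle) = {Busy, Sync, Load, Send}
Sat((EG recv) | ~idle) = {Busy, Sync, Load, Send}
AG ((EG recv) | ~idle): greatest fixpoint, start Z0 = {Busy, Sync, Load, Send}, keep only states in Sat with every successor in Z. Z1 = {Busy, Sync, Load}; fixed.
Sat(AG ((EG recv) | ~idle)) = {Busy, Sync, Load}

{Busy, Sync, Load}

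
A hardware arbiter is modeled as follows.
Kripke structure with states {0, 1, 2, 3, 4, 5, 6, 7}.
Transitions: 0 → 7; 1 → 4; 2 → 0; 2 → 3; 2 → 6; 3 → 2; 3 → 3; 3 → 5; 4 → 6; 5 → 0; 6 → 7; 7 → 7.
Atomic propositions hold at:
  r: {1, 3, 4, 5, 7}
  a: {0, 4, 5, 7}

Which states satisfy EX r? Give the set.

Sat(EX r) = {s : some successor in {1, 3, 4, 5, 7}} = {0, 1, 2, 3, 6, 7}

{0, 1, 2, 3, 6, 7}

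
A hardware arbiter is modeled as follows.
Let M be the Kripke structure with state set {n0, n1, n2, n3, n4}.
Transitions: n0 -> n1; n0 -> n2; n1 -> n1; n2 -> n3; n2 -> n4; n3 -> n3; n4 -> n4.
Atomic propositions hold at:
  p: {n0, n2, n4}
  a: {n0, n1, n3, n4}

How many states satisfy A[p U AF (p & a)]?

Sat(p & a) = {n0, n4}
AF (p & a): least fixpoint, start Z0 = {n0, n4}, add states with every successor in Z. Already a fixed point.
Sat(AF (p & a)) = {n0, n4}
A[p U AF (p & a)]: least fixpoint, start Z0 = Sat(AF (p & a)) = {n0, n4}, add states in Sat(p) with every successor in Z. Already a fixed point.
Sat(A[p U AF (p & a)]) = {n0, n4}
|Sat(A[p U AF (p & a)])| = |{n0, n4}| = 2.

2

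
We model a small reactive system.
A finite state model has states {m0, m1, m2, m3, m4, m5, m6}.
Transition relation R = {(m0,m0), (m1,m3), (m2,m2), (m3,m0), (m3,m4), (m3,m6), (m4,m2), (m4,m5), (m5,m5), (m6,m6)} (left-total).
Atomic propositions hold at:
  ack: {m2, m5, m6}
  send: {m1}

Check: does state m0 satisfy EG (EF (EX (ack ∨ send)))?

Sat(ack ∨ send) = {m1, m2, m5, m6}
Sat(EX (ack ∨ send)) = {s : some successor in {m1, m2, m5, m6}} = {m2, m3, m4, m5, m6}
EF (EX (ack ∨ send)): least fixpoint, start Z0 = {m2, m3, m4, m5, m6}, add states with some successor in Z. Z1 = {m1, m2, m3, m4, m5, m6}; fixed.
Sat(EF (EX (ack ∨ send))) = {m1, m2, m3, m4, m5, m6}
EG (EF (EX (ack ∨ send))): greatest fixpoint, start Z0 = {m1, m2, m3, m4, m5, m6}, keep only states in Sat with some successor in Z. Already a fixed point.
Sat(EG (EF (EX (ack ∨ send)))) = {m1, m2, m3, m4, m5, m6}
m0 ∉ Sat(EG (EF (EX (ack ∨ send)))) = {m1, m2, m3, m4, m5, m6}, so the formula does not hold at m0.

No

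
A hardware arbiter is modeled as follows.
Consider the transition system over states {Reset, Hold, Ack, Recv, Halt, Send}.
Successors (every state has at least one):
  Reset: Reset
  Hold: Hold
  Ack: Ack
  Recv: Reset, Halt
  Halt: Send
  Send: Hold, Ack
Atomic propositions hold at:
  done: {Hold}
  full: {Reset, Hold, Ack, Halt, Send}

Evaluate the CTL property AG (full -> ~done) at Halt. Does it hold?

Sat(~done) = {Reset, Ack, Recv, Halt, Send}
Sat(full -> ~done) = {Reset, Ack, Recv, Halt, Send}
AG (full -> ~done): greatest fixpoint, start Z0 = {Reset, Ack, Recv, Halt, Send}, keep only states in Sat with every successor in Z. Z1 = {Reset, Ack, Recv, Halt}; Z2 = {Reset, Ack, Recv}; Z3 = {Reset, Ack}; fixed.
Sat(AG (full -> ~done)) = {Reset, Ack}
Halt ∉ Sat(AG (full -> ~done)) = {Reset, Ack}, so the formula does not hold at Halt.

No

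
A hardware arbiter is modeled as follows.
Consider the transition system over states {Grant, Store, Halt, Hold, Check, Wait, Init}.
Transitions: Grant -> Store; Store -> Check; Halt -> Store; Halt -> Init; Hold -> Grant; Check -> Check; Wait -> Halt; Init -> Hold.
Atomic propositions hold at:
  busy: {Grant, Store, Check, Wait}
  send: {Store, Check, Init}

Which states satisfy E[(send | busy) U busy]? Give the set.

Sat(send | busy) = {Grant, Store, Check, Wait, Init}
E[(send | busy) U busy]: least fixpoint, start Z0 = Sat(busy) = {Grant, Store, Check, Wait}, add states in Sat(send | busy) with some successor in Z. Already a fixed point.
Sat(E[(send | busy) U busy]) = {Grant, Store, Check, Wait}

{Grant, Store, Check, Wait}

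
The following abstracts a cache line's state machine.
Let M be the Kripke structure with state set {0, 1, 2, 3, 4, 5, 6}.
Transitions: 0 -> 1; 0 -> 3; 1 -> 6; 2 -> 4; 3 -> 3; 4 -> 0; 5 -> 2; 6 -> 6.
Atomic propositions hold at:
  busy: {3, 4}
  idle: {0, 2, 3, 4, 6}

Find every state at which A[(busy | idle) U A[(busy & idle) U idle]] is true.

{0, 2, 3, 4, 6}

Sat(busy | idle) = {0, 2, 3, 4, 6}
Sat(busy & idle) = {3, 4}
A[(busy & idle) U idle]: least fixpoint, start Z0 = Sat(idle) = {0, 2, 3, 4, 6}, add states in Sat(busy & idle) with every successor in Z. Already a fixed point.
Sat(A[(busy & idle) U idle]) = {0, 2, 3, 4, 6}
A[(busy | idle) U A[(busy & idle) U idle]]: least fixpoint, start Z0 = Sat(A[(busy & idle) U idle]) = {0, 2, 3, 4, 6}, add states in Sat(busy | idle) with every successor in Z. Already a fixed point.
Sat(A[(busy | idle) U A[(busy & idle) U idle]]) = {0, 2, 3, 4, 6}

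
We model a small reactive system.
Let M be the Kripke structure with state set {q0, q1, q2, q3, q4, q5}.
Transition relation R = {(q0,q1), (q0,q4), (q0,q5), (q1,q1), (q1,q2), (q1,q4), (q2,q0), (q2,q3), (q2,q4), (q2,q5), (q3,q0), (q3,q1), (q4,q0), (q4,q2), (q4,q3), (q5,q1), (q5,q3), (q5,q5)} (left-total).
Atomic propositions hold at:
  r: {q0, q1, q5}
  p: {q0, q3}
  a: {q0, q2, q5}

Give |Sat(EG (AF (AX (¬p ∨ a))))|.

Sat(¬p) = {q1, q2, q4, q5}
Sat(¬p ∨ a) = {q0, q1, q2, q4, q5}
Sat(AX (¬p ∨ a)) = {s : every successor in {q0, q1, q2, q4, q5}} = {q0, q1, q3}
AF (AX (¬p ∨ a)): least fixpoint, start Z0 = {q0, q1, q3}, add states with every successor in Z. Already a fixed point.
Sat(AF (AX (¬p ∨ a))) = {q0, q1, q3}
EG (AF (AX (¬p ∨ a))): greatest fixpoint, start Z0 = {q0, q1, q3}, keep only states in Sat with some successor in Z. Already a fixed point.
Sat(EG (AF (AX (¬p ∨ a)))) = {q0, q1, q3}
|Sat(EG (AF (AX (¬p ∨ a))))| = |{q0, q1, q3}| = 3.

3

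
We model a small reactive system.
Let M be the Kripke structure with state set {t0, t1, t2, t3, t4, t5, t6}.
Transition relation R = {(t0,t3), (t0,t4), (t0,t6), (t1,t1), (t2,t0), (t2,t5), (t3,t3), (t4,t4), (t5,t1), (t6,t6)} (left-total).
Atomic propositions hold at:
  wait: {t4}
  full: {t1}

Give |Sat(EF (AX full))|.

Sat(AX full) = {s : every successor in {t1}} = {t1, t5}
EF (AX full): least fixpoint, start Z0 = {t1, t5}, add states with some successor in Z. Z1 = {t1, t2, t5}; fixed.
Sat(EF (AX full)) = {t1, t2, t5}
|Sat(EF (AX full))| = |{t1, t2, t5}| = 3.

3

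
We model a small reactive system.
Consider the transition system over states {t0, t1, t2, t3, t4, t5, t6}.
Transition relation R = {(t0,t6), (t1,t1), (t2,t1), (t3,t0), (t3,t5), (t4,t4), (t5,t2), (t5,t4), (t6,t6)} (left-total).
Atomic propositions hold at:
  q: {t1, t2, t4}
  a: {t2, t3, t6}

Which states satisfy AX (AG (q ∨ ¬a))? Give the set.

{t1, t2, t4, t5}

Sat(¬a) = {t0, t1, t4, t5}
Sat(q ∨ ¬a) = {t0, t1, t2, t4, t5}
AG (q ∨ ¬a): greatest fixpoint, start Z0 = {t0, t1, t2, t4, t5}, keep only states in Sat with every successor in Z. Z1 = {t1, t2, t4, t5}; fixed.
Sat(AG (q ∨ ¬a)) = {t1, t2, t4, t5}
Sat(AX (AG (q ∨ ¬a))) = {s : every successor in {t1, t2, t4, t5}} = {t1, t2, t4, t5}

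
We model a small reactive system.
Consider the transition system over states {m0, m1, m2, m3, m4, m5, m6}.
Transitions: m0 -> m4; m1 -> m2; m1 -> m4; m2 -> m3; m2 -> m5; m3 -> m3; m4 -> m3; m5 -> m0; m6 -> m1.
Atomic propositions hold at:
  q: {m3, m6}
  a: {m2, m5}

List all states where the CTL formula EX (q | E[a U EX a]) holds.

{m1, m2, m3, m4, m6}

Sat(EX a) = {s : some successor in {m2, m5}} = {m1, m2}
E[a U EX a]: least fixpoint, start Z0 = Sat(EX a) = {m1, m2}, add states in Sat(a) with some successor in Z. Already a fixed point.
Sat(E[a U EX a]) = {m1, m2}
Sat(q | E[a U EX a]) = {m1, m2, m3, m6}
Sat(EX (q | E[a U EX a])) = {s : some successor in {m1, m2, m3, m6}} = {m1, m2, m3, m4, m6}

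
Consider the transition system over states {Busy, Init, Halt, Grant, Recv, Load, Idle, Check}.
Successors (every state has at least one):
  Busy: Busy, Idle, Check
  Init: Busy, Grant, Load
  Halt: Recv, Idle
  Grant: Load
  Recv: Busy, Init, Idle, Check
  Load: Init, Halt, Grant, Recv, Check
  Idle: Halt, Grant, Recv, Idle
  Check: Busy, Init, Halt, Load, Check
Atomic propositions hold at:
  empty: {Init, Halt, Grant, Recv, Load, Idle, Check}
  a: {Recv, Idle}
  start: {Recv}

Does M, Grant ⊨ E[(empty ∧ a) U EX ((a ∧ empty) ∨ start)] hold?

Sat(empty ∧ a) = {Recv, Idle}
Sat(a ∧ empty) = {Recv, Idle}
Sat((a ∧ empty) ∨ start) = {Recv, Idle}
Sat(EX ((a ∧ empty) ∨ start)) = {s : some successor in {Recv, Idle}} = {Busy, Halt, Recv, Load, Idle}
E[(empty ∧ a) U EX ((a ∧ empty) ∨ start)]: least fixpoint, start Z0 = Sat(EX ((a ∧ empty) ∨ start)) = {Busy, Halt, Recv, Load, Idle}, add states in Sat(empty ∧ a) with some successor in Z. Already a fixed point.
Sat(E[(empty ∧ a) U EX ((a ∧ empty) ∨ start)]) = {Busy, Halt, Recv, Load, Idle}
Grant ∉ Sat(E[(empty ∧ a) U EX ((a ∧ empty) ∨ start)]) = {Busy, Halt, Recv, Load, Idle}, so the formula does not hold at Grant.

No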